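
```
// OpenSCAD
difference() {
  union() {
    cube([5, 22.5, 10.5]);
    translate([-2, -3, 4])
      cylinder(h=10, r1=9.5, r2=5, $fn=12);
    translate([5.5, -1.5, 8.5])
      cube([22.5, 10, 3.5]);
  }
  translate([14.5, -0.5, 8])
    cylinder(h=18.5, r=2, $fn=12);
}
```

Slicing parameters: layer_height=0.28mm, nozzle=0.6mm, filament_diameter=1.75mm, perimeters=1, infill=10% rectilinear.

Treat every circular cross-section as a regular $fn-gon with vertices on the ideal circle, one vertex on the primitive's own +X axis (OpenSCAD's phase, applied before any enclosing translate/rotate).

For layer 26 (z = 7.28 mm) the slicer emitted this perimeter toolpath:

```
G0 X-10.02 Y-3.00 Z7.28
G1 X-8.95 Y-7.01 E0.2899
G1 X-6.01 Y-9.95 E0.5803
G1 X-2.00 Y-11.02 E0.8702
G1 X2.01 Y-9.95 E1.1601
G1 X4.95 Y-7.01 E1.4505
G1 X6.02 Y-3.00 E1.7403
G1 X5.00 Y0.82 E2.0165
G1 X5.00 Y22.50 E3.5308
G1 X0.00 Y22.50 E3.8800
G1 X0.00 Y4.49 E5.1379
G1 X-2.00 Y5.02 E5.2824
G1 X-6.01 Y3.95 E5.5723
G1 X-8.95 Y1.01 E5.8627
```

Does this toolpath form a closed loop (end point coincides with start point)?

Start point (G0): (-10.02, -3.00). End point (last G1): the path does not return to the start — open.

no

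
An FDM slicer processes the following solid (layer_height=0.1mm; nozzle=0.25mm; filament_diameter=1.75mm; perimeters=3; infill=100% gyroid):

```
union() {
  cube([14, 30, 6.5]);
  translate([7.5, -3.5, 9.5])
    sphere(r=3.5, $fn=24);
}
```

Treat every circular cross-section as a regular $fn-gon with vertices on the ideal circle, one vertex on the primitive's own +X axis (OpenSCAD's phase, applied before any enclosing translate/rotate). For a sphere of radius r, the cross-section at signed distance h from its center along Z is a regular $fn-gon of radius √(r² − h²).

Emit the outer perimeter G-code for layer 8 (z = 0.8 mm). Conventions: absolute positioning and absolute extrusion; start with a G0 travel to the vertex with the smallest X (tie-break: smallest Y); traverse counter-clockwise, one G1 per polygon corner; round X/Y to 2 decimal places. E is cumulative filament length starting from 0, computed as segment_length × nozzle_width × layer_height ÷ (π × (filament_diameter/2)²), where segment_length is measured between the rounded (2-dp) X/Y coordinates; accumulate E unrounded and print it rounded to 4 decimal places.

At z = 0.8 mm: the cube (footprint 14×30) is included at this height; the sphere at (7.5, -3.5) is not intersected at this z (|z−center|=8.700 > r=3.5); Merging all regions: only the 14×30 cube is present, so the union is just that shape — 1 connected region. The outline is a single polygon with 4 vertices. Extrusion per mm of travel: 0.25 × 0.1 / (π × 0.875²) = 0.010394. Accumulating E over each segment gives final E = 0.9147.

G0 X0.00 Y0.00 Z0.80
G1 X14.00 Y0.00 E0.1455
G1 X14.00 Y30.00 E0.4573
G1 X0.00 Y30.00 E0.6028
G1 X0.00 Y0.00 E0.9147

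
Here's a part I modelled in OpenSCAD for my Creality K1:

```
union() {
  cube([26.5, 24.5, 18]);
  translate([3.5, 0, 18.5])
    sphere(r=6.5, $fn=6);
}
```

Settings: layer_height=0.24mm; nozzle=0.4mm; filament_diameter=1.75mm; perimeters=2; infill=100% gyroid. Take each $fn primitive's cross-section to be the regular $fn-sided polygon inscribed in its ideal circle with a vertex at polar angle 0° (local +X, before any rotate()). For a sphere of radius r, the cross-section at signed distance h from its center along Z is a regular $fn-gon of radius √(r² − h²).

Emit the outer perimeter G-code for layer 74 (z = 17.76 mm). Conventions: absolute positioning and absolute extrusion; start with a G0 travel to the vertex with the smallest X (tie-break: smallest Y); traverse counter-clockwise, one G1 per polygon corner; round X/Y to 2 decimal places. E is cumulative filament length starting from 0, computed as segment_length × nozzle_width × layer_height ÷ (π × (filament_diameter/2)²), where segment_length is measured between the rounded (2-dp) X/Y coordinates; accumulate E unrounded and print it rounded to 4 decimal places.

G0 X-2.96 Y0.00 Z17.76
G1 X0.27 Y-5.59 E0.2577
G1 X6.73 Y-5.59 E0.5155
G1 X9.96 Y0.00 E0.7732
G1 X26.50 Y0.00 E1.4333
G1 X26.50 Y24.50 E2.4112
G1 X0.00 Y24.50 E3.4689
G1 X0.00 Y5.12 E4.2424
G1 X-2.96 Y0.00 E4.4784

At z = 17.76 mm: the cube is present — its section is the full 26.5×24.5 rectangle; the sphere at (3.5, 0): section is a regular 6-gon, circumradius = √(r²−h²) = √(6.5²−0.74²) = 6.458; Taking the union: the regions partially overlap (shared area 46.60 mm²), so overlapping operands fuse into one piece — 1 connected region. The outline is a single polygon with 8 vertices. Extrusion per mm of travel: 0.4 × 0.24 / (π × 0.875²) = 0.039912. Accumulating E over each segment gives final E = 4.4784.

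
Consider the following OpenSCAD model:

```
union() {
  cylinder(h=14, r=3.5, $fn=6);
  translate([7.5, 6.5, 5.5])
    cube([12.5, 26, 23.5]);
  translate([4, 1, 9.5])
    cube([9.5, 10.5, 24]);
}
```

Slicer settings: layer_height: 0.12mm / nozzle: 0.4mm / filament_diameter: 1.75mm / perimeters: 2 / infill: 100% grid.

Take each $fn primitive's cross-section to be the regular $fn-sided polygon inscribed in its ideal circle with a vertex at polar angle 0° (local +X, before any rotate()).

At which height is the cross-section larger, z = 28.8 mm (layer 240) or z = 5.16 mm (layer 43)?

Layer 240 (z = 28.8): the cylinder is not intersected at this z (z outside [0, 14]); the cube at (7.5, 6.5) (footprint 12.5×26) is included at this height (area 325.00 mm²); the cube at (4, 1) (footprint 9.5×10.5) is included at this height (area 99.75 mm²); Combining (union): the regions partially overlap — summed areas 424.75 mm² minus the doubly-counted overlap 30.00 mm² gives 394.75 mm² — area = 394.75 mm². So its area = 394.75 mm². Layer 43 (z = 5.16): the r=3.5 cylinder contributes a regular 6-gon of circumradius 3.5 (area = (6/2)·3.500²·sin(360°/6) = 31.83 mm²); the cube at (7.5, 6.5) is not intersected at this z (z outside [5.5, 29]); the cube at (4, 1) is absent (z outside [9.5, 33.5]); Combining (union): only the r=3.5 cylinder is present, so the union is just that shape — area = 31.83 mm². So its area = 31.83 mm². Layer 240 is larger (394.75 vs 31.83 mm²).

layer 240 (z = 28.8 mm)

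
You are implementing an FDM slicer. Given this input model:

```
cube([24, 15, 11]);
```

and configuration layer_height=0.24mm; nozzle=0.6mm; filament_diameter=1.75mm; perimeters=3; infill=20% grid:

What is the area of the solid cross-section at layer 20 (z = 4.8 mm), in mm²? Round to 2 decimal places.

360.00 mm²

At z = 4.8 mm: the cube (footprint 24×15) is included at this height (area 360.00 mm²). Overall, the cross-section is a single solid region. Net area = 360.00 mm².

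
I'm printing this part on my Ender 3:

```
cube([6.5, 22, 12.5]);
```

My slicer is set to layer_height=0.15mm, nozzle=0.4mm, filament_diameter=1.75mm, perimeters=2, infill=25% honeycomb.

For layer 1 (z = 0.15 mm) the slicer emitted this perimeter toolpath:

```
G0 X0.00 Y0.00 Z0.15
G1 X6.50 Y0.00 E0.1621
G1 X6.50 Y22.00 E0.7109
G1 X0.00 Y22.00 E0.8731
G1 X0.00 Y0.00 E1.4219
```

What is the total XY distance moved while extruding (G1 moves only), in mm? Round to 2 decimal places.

Sum the Euclidean lengths of each G1 segment: total = 57.00 mm.

57.00 mm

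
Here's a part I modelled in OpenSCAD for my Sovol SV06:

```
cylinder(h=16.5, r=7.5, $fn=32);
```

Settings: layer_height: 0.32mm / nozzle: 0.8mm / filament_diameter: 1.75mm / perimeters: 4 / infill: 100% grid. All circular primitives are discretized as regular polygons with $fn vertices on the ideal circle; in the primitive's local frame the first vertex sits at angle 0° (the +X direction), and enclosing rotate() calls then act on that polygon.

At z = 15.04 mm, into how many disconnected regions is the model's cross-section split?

1

At z = 15.04 mm: the r=7.5 cylinder gives a regular 32-gon of circumradius 7.5 (constant along its height). The result has 1 disconnected region.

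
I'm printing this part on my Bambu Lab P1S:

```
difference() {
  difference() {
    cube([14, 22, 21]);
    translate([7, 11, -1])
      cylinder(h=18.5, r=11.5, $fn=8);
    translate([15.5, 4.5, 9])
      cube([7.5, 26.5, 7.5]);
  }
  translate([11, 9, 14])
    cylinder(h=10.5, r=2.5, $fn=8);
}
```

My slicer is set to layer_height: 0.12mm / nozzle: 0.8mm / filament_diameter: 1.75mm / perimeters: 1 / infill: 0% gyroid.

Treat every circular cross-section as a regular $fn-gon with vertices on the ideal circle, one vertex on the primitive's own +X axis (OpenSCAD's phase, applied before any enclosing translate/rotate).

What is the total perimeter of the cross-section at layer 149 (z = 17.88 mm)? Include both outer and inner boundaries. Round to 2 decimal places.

At z = 17.88 mm: the 14×22 cube contributes its full rectangle (perimeter 72.00 mm); the cylinder at (7, 11) does not reach this height (z outside [-1, 17.5]); the cube at (15.5, 4.5) does not reach this height (z outside [9, 16.5]); After the difference (first − rest): none of the subtracted shapes is present at this height, so the 14×22 cube is unchanged — boundary = 72.00 mm; the r=2.5 cylinder at (11, 9) gives a regular 8-gon of circumradius 2.5 (constant along its height) (perimeter = 2·8·2.500·sin(180°/8) = 15.31 mm); After the difference (first − rest): starting from the result so far, the r=2.5 cylinder at (11, 9) lies wholly inside it (removes its full 17.68 mm² and its 15.31 mm outline becomes a hole wall) — boundary (outer + 1 inner loop) = 87.31 mm. Overall, the cross-section is one region with 1 hole. Total boundary length (outer + inner) = 87.31 mm.

87.31 mm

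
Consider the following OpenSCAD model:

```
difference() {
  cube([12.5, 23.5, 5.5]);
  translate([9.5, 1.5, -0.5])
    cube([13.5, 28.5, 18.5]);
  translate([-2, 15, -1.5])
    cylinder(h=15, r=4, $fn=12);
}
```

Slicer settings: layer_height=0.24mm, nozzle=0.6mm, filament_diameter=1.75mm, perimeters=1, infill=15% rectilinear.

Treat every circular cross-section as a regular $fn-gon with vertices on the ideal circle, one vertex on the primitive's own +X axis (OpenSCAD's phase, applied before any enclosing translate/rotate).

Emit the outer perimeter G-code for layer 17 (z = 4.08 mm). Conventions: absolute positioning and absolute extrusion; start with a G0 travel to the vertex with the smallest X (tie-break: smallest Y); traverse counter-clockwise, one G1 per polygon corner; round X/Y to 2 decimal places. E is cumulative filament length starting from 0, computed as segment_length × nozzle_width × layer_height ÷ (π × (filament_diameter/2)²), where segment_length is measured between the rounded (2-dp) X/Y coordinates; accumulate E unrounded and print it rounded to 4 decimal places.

G0 X0.00 Y0.00 Z4.08
G1 X12.50 Y0.00 E0.7484
G1 X12.50 Y1.50 E0.8382
G1 X9.50 Y1.50 E1.0178
G1 X9.50 Y23.50 E2.3349
G1 X0.00 Y23.50 E2.9036
G1 X0.00 Y18.46 E3.2053
G1 X1.46 Y17.00 E3.3290
G1 X2.00 Y15.00 E3.4530
G1 X1.46 Y13.00 E3.5770
G1 X0.00 Y11.54 E3.7006
G1 X0.00 Y0.00 E4.3915

At z = 4.08 mm: the 12.5×23.5 cube contributes its full rectangle; the cube at (9.5, 1.5) is present — its section is the full 13.5×28.5 rectangle; the cylinder at (-2, 15): section is a regular 12-gon, circumradius r=4; After the difference (first − rest): starting from the 12.5×23.5 cube, the 13.5×28.5 cube at (9.5, 1.5) partially overlaps it — only the 66.00 mm² overlap (of its 384.75 mm²) is removed, clipping the outline; the r=4 cylinder at (-2, 15) partially overlaps it — only the 9.07 mm² overlap (of its 48.00 mm²) is removed, clipping the outline — 1 connected region. The outline is a single polygon with 11 vertices. Extrusion per mm of travel: 0.6 × 0.24 / (π × 0.875²) = 0.059868. Accumulating E over each segment gives final E = 4.3915.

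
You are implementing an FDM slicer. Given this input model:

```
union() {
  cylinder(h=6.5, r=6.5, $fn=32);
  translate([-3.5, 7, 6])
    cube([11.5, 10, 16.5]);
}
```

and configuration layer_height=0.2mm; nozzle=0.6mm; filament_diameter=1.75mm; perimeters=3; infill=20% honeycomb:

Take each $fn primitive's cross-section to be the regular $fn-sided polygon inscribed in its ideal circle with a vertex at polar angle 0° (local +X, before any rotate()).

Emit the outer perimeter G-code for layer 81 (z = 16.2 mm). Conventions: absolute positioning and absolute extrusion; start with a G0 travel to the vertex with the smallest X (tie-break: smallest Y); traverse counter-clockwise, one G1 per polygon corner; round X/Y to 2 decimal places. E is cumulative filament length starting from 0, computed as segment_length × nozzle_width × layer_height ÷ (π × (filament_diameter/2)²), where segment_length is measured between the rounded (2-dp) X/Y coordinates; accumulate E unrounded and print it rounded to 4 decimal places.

G0 X-3.50 Y7.00 Z16.20
G1 X8.00 Y7.00 E0.5737
G1 X8.00 Y17.00 E1.0726
G1 X-3.50 Y17.00 E1.6464
G1 X-3.50 Y7.00 E2.1453

At z = 16.2 mm: the cylinder does not reach this height (z outside [0, 6.5]); the cube at (-3.5, 7) is present — its section is the full 11.5×10 rectangle; Taking the union: only the 11.5×10 cube at (-3.5, 7) is present, so the union is just that shape — 1 connected region. The outline is a single polygon with 4 vertices. Extrusion per mm of travel: 0.6 × 0.2 / (π × 0.875²) = 0.049890. Accumulating E over each segment gives final E = 2.1453.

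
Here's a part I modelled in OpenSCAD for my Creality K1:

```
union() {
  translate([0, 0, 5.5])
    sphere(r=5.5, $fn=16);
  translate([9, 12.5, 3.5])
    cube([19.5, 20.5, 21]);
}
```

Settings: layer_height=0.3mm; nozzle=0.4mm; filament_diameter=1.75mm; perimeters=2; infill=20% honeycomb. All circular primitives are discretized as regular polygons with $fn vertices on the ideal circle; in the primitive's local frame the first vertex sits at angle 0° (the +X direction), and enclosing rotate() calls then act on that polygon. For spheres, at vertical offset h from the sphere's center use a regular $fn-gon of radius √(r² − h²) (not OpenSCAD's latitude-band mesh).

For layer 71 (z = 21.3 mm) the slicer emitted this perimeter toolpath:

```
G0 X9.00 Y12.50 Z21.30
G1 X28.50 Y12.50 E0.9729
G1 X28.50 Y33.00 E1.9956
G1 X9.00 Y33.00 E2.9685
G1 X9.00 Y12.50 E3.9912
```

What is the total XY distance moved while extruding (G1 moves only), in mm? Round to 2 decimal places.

80.00 mm

Sum the Euclidean lengths of each G1 segment: total = 80.00 mm.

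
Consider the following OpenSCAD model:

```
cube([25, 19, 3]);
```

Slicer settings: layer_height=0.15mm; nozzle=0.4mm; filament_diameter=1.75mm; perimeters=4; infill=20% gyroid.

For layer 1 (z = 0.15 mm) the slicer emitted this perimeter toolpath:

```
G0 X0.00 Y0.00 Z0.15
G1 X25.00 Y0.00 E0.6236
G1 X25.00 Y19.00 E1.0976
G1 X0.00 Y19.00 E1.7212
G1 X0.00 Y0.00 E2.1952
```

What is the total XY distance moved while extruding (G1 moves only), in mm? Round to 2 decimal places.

Sum the Euclidean lengths of each G1 segment: total = 88.00 mm.

88.00 mm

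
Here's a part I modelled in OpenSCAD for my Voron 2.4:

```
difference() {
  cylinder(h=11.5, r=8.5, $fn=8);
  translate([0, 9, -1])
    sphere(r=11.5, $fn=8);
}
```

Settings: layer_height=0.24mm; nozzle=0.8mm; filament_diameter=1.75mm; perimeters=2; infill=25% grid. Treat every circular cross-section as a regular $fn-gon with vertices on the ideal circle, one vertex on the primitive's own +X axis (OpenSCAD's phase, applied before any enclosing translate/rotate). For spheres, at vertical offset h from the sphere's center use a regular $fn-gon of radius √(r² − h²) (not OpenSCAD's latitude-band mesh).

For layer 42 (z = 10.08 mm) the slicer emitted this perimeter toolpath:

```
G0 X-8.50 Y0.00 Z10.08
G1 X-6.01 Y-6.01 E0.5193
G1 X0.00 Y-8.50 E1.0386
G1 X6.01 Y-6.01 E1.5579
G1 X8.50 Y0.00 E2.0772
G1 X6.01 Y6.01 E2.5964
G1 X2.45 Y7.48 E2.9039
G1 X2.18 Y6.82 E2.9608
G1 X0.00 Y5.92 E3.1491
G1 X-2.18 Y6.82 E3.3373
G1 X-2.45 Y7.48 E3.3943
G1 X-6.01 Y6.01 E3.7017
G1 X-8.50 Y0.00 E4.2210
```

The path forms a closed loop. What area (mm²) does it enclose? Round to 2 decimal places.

Apply the shoelace formula to the sequence of (X, Y) vertices; enclosed area = 196.79 mm².

196.79 mm²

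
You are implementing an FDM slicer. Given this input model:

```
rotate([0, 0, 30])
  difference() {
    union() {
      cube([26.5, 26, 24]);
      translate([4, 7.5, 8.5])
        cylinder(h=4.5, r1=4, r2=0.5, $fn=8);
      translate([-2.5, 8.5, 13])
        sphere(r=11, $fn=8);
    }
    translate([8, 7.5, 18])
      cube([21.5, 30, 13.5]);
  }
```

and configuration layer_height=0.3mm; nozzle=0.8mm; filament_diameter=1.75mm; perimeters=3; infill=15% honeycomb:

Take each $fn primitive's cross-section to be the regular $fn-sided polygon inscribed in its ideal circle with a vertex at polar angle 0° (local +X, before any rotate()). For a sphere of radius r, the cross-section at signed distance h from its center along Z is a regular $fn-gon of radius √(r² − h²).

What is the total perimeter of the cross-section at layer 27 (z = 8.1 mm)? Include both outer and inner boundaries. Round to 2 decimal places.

At z = 8.1 mm: the cube (footprint 26.5×26) is included at this height (perimeter 105.00 mm); the cone at (4, 7.5) is absent (z outside [8.5, 13]); the r=11 sphere at (-2.5, 8.5) slices to a regular 8-gon of circumradius 9.848 (√(r²−h²) with h=4.9 from center) (perimeter = 2·8·9.848·sin(180°/8) = 60.30 mm); Merging all regions: the regions partially overlap (shared area 90.39 mm²), so the edge portions inside another operand are dropped and the merged outline is re-measured after clipping — boundary = 123.31 mm; the cube at (8, 7.5) is not intersected at this z (z outside [18, 31.5]); Taking the first minus the rest: none of the subtracted shapes is present at this height, so the result so far is unchanged — boundary = 123.31 mm; (rotated 30° about Z; rotation is an isometry so areas/perimeters/island counts are preserved). Overall, the cross-section is a single solid region. Total boundary length (outer) = 123.31 mm.

123.31 mm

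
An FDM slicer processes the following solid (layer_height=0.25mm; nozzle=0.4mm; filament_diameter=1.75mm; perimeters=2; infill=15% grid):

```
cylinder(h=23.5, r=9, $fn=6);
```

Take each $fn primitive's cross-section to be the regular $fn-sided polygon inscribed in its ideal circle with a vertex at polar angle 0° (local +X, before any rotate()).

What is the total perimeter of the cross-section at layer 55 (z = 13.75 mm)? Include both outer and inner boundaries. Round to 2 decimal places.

At z = 13.75 mm: the r=9 cylinder contributes a regular 6-gon of circumradius 9 (perimeter = 2·6·9.000·sin(180°/6) = 54.00 mm). Overall, the cross-section is a single solid region. Total boundary length (outer) = 54.00 mm.

54.00 mm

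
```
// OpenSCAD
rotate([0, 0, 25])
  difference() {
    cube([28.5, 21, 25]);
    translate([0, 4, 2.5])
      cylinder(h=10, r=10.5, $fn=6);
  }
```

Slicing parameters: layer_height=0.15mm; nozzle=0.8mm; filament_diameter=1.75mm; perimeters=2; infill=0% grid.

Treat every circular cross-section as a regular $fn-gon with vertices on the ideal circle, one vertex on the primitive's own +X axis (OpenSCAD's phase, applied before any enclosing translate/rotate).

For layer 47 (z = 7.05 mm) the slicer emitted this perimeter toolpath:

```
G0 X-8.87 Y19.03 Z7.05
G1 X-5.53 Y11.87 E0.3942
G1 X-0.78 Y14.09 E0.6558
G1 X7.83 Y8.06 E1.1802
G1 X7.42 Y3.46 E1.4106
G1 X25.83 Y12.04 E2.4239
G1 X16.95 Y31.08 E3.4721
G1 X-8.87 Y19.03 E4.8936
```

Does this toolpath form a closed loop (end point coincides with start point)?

Start point (G0): (-8.87, 19.03). End point (last G1): the path returns to the start — closed.

yes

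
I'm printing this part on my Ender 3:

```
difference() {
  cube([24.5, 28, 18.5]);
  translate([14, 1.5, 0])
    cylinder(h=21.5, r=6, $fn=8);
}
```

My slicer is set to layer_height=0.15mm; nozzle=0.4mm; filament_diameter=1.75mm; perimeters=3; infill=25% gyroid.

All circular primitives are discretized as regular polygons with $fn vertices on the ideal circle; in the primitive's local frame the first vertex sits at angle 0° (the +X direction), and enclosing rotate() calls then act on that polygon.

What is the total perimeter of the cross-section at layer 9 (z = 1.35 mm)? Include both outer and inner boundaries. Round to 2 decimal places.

115.86 mm

At z = 1.35 mm: the cube is present — its section is the full 24.5×28 rectangle (perimeter 105.00 mm); the r=6 cylinder at (14, 1.5) contributes a regular 8-gon of circumradius 6 (perimeter = 2·8·6.000·sin(180°/8) = 36.74 mm); Subtracting the remaining from the first: starting from the 24.5×28 cube, the r=6 cylinder at (14, 1.5) partially overlaps it — only the 67.98 mm² overlap (of its 101.82 mm²) is removed, clipping the outline — boundary = 115.86 mm. Overall, the cross-section is a single solid region. Total boundary length (outer) = 115.86 mm.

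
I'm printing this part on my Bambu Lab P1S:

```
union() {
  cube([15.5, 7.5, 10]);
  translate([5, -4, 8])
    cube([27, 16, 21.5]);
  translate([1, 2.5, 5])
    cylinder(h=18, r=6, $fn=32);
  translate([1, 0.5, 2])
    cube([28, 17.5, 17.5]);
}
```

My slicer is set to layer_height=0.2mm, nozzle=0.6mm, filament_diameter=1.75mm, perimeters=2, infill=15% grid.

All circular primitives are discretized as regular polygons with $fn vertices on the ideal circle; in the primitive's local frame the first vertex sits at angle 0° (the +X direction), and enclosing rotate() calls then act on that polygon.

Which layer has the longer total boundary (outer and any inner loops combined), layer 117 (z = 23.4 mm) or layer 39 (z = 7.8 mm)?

Layer 117 (z = 23.4): the cube is not intersected at this z (z outside [0, 10]); the cube at (5, -4) (footprint 27×16) is included at this height (perimeter 86.00 mm); the cylinder at (1, 2.5) is absent (z outside [5, 23]); the cube at (1, 0.5) is absent (z outside [2, 19.5]); Merging all regions: only the 27×16 cube at (5, -4) is present, so the union is just that shape — boundary = 86.00 mm. So its perimeter = 86.00 mm. Layer 39 (z = 7.8): the cube (footprint 15.5×7.5) is included at this height (perimeter 46.00 mm); the cube at (5, -4) is not intersected at this z (z outside [8, 29.5]); the r=6 cylinder at (1, 2.5) gives a regular 32-gon of circumradius 6 (constant along its height) (perimeter = 2·32·6.000·sin(180°/32) = 37.64 mm); the 28×17.5 cube at (1, 0.5) contributes its full rectangle (perimeter 91.00 mm); Combining (union): the regions partially overlap (shared area 151.60 mm²), so the edge portions inside another operand are dropped and the merged outline is re-measured after clipping — boundary = 103.71 mm. So its perimeter = 103.71 mm. Layer 39 is larger (103.71 vs 86.00 mm).

layer 39 (z = 7.8 mm)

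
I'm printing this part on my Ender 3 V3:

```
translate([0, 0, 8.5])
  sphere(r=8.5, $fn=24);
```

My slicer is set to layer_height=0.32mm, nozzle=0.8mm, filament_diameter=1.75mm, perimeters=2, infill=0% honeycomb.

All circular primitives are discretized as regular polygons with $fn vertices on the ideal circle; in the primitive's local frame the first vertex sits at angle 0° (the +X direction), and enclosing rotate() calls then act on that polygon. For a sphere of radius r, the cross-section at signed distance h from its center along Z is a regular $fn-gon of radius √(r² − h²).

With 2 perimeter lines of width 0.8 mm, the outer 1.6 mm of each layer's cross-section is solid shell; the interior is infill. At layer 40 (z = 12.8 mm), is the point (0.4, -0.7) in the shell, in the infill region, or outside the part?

infill

At z = 12.8 mm: the sphere: section is a regular 24-gon, circumradius = √(r²−h²) = √(8.5²−4.3²) = 7.332. Overall, the cross-section is a single solid region. The nearest boundary edge runs (1.90, -7.08)→(3.67, -6.35); distance from the point to it = 6.47 mm. The point is inside the cross-section and 6.47 mm from the nearest boundary — more than the 1.6 mm shell width (2 × 0.8), so it's in the infill interior.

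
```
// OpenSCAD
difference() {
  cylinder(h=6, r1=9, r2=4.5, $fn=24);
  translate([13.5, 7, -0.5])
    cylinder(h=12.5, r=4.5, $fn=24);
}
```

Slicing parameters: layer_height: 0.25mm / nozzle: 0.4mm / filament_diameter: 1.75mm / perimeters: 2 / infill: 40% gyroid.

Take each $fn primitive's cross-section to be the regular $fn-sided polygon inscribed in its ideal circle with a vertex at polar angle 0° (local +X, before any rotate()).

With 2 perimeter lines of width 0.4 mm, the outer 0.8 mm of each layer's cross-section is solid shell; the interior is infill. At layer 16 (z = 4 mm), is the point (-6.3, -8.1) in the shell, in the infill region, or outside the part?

outside

At z = 4 mm: the cone: at t=0.667 of its height the radius interpolates to r₁+(r₂−r₁)t = 6.000, giving a regular 24-gon of that circumradius; the r=4.5 cylinder at (13.5, 7) gives a regular 24-gon of circumradius 4.5 (constant along its height); Subtracting the remaining from the first: starting from the cone, the r=4.5 cylinder at (13.5, 7) misses the remaining region (no effect) — 1 connected region. Overall, the cross-section is a single solid region. The nearest boundary edge runs (-3.00, -5.20)→(-4.24, -4.24); distance from the point to it = 4.31 mm. The point is not inside any of the regions above, so it lies outside the cross-section (4.31 mm from the nearest boundary).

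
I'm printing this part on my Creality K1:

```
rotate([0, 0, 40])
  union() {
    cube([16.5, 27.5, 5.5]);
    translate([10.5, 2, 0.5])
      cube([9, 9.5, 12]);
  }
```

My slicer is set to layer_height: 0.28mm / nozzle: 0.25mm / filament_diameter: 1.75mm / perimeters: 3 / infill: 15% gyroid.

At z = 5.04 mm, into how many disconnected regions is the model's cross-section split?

At z = 5.04 mm: the cube is present — its section is the full 16.5×27.5 rectangle; the cube at (10.5, 2) (footprint 9×9.5) is included at this height; Taking the union: the regions partially overlap (shared area 57.00 mm²), so overlapping operands fuse into one piece — 1 connected region; (whole slice rotated 40° about Z — lengths, areas and connectivity unchanged). The result has 1 disconnected region.

1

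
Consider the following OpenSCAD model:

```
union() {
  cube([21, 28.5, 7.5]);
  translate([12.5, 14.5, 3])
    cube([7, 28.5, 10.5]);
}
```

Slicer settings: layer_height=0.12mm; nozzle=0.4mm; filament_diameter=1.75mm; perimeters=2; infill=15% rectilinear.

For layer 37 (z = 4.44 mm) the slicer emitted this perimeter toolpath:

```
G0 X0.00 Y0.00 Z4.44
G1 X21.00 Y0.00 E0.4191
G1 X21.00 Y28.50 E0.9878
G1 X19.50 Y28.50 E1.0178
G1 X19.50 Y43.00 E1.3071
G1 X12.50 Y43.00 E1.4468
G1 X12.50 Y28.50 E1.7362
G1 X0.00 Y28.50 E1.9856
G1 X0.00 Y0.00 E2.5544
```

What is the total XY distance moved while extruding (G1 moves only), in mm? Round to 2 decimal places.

128.00 mm

Sum the Euclidean lengths of each G1 segment: total = 128.00 mm.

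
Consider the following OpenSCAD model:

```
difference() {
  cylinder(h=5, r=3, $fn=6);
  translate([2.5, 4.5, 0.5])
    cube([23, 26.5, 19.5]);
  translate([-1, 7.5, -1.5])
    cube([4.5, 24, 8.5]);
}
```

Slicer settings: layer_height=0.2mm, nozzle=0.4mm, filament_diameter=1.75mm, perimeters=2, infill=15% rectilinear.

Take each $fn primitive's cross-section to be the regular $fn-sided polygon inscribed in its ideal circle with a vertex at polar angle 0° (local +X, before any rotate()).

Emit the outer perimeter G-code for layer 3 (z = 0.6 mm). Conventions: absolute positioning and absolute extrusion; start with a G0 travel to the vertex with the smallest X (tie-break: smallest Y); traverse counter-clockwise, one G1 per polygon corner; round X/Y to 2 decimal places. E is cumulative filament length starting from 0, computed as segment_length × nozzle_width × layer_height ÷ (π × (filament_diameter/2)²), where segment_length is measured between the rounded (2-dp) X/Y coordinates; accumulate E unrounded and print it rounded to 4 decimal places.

At z = 0.6 mm: the r=3 cylinder gives a regular 6-gon of circumradius 3 (constant along its height); the cube at (2.5, 4.5) is present — its section is the full 23×26.5 rectangle; the cube at (-1, 7.5) is present — its section is the full 4.5×24 rectangle; Taking the first minus the rest: starting from the r=3 cylinder, the 23×26.5 cube at (2.5, 4.5) misses the remaining region (no effect); the 4.5×24 cube at (-1, 7.5) misses the remaining region (no effect) — 1 connected region. The outline is a single polygon with 6 vertices. Extrusion per mm of travel: 0.4 × 0.2 / (π × 0.875²) = 0.033260. Accumulating E over each segment gives final E = 0.5989.

G0 X-3.00 Y0.00 Z0.60
G1 X-1.50 Y-2.60 E0.0998
G1 X1.50 Y-2.60 E0.1996
G1 X3.00 Y0.00 E0.2995
G1 X1.50 Y2.60 E0.3993
G1 X-1.50 Y2.60 E0.4991
G1 X-3.00 Y0.00 E0.5989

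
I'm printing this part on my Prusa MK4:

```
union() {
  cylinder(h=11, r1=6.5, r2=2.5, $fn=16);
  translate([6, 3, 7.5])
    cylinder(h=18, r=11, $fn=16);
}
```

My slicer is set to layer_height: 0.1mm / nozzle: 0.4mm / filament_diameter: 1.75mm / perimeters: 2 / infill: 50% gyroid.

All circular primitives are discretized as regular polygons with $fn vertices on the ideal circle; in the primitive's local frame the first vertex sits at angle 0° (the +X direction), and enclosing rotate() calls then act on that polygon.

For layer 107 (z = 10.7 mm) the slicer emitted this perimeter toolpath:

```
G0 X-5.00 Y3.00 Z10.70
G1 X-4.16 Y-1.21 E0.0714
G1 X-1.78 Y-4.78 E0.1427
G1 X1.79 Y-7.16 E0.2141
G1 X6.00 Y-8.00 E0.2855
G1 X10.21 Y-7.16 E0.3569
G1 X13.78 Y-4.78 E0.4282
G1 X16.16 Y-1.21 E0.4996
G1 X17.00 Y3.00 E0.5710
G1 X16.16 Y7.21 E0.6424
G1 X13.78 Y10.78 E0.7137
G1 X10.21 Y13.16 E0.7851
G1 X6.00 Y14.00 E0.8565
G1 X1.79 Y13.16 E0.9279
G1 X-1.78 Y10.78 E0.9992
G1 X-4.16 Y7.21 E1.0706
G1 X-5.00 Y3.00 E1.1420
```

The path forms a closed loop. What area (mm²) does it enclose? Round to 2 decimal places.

Apply the shoelace formula to the sequence of (X, Y) vertices; enclosed area = 370.40 mm².

370.40 mm²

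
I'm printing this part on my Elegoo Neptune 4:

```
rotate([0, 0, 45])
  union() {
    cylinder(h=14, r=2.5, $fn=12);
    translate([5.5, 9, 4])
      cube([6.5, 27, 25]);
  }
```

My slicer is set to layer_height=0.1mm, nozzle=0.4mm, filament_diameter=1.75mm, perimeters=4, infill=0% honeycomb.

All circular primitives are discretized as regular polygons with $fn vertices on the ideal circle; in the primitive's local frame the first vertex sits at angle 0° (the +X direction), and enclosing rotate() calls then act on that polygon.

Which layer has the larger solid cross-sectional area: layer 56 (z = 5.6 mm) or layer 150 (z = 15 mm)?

layer 56 (z = 5.6 mm)

Layer 56 (z = 5.6): the cylinder: section is a regular 12-gon, circumradius r=2.5 (area = (12/2)·2.500²·sin(360°/12) = 18.75 mm²); the 6.5×27 cube at (5.5, 9) contributes its full rectangle (area 175.50 mm²); Merging all regions: the 2 present regions are separate (no shared area or edge), so areas and boundary lengths simply add and each stays a separate island — area = 194.25 mm²; (whole slice rotated 45° about Z — lengths, areas and connectivity unchanged). So its area = 194.25 mm². Layer 150 (z = 15): the cylinder is not intersected at this z (z outside [0, 14]); the 6.5×27 cube at (5.5, 9) contributes its full rectangle (area 175.50 mm²); Taking the union: only the 6.5×27 cube at (5.5, 9) is present, so the union is just that shape — area = 175.50 mm²; (rotated 45° about Z; rotation is an isometry so areas/perimeters/island counts are preserved). So its area = 175.50 mm². Layer 56 is larger (194.25 vs 175.50 mm²).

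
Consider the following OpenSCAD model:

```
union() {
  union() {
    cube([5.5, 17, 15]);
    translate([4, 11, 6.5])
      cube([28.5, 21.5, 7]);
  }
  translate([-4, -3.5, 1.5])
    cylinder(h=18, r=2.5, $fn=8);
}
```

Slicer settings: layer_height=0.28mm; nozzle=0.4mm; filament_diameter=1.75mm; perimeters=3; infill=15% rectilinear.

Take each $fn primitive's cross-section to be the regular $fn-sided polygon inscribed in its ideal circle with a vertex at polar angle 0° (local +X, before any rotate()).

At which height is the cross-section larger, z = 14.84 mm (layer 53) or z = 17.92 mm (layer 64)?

Layer 53 (z = 14.84): the cube is present — its section is the full 5.5×17 rectangle (area 93.50 mm²); the cube at (4, 11) is not intersected at this z (z outside [6.5, 13.5]); Merging all regions: only the 5.5×17 cube is present, so the union is just that shape — area = 93.50 mm²; the cylinder at (-4, -3.5): section is a regular 8-gon, circumradius r=2.5 (area = (8/2)·2.500²·sin(360°/8) = 17.68 mm²); Taking the union: the 2 present regions are separate (no shared area or edge), so areas and boundary lengths simply add and each stays a separate island — area = 111.18 mm². So its area = 111.18 mm². Layer 64 (z = 17.92): the cube is absent (z outside [0, 15]); the cube at (4, 11) does not reach this height (z outside [6.5, 13.5]); Combining (union): nothing is present at this height; the r=2.5 cylinder at (-4, -3.5) gives a regular 8-gon of circumradius 2.5 (constant along its height) (area = (8/2)·2.500²·sin(360°/8) = 17.68 mm²); Taking the union: only the r=2.5 cylinder at (-4, -3.5) is present, so the union is just that shape — area = 17.68 mm². So its area = 17.68 mm². Layer 53 is larger (111.18 vs 17.68 mm²).

layer 53 (z = 14.84 mm)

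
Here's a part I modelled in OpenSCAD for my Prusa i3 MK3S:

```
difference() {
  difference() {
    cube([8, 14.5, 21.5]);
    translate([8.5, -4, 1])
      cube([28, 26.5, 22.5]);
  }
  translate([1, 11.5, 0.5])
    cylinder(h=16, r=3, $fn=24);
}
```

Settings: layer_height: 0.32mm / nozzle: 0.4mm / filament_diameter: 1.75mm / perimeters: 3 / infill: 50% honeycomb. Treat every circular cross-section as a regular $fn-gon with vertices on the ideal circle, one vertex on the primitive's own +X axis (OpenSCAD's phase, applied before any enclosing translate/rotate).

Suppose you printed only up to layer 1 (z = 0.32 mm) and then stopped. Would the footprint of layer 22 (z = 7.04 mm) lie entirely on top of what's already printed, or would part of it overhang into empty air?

entirely on top

Compare the two slices. At z = 0.32: the 8×14.5 cube contributes its full rectangle (area 116.00 mm²); the cube at (8.5, -4) is absent (z outside [1, 23.5]); Subtracting the remaining from the first: none of the subtracted shapes is present at this height, so the 8×14.5 cube is unchanged — area = 116.00 mm²; the cylinder at (1, 11.5) is absent (z outside [0.5, 16.5]); After the difference (first − rest): none of the subtracted shapes is present at this height, so that combined region is unchanged — area = 116.00 mm². At z = 7.04: the 8×14.5 cube contributes its full rectangle (area 116.00 mm²); the cube at (8.5, -4) (footprint 28×26.5) is included at this height (area 742.00 mm²); Taking the first minus the rest: starting from the 8×14.5 cube (116.00 mm²), the 28×26.5 cube at (8.5, -4) misses the remaining region (no effect) — area = 116.00 mm²; the cylinder at (1, 11.5): section is a regular 24-gon, circumradius r=3 (area = (24/2)·3.000²·sin(360°/24) = 27.95 mm²); Subtracting the remaining from the first: starting from the result so far (116.00 mm²), the r=3 cylinder at (1, 11.5) partially overlaps it — only the 19.83 mm² overlap (of its 27.95 mm²) is removed, clipping the outline — area = 96.17 mm². Checking containment: the cross-section at z = 7.04 is a subset of the cross-section at z = 0.32.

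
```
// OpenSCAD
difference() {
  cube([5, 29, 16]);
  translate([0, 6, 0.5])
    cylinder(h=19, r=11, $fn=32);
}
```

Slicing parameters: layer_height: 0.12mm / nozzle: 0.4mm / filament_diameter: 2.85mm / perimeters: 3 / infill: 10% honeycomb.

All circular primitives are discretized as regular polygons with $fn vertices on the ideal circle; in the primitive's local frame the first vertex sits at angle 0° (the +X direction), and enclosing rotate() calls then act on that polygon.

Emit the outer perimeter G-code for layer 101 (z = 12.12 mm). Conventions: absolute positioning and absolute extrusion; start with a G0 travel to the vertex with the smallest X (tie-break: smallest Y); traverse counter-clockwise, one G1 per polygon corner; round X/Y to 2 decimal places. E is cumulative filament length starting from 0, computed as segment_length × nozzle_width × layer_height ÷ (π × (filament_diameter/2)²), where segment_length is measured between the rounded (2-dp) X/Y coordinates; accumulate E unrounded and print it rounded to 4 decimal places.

G0 X0.00 Y17.00 Z12.12
G1 X2.15 Y16.79 E0.0163
G1 X4.21 Y16.16 E0.0325
G1 X5.00 Y15.74 E0.0392
G1 X5.00 Y29.00 E0.1390
G1 X0.00 Y29.00 E0.1766
G1 X0.00 Y17.00 E0.2669

At z = 12.12 mm: the 5×29 cube contributes its full rectangle; the r=11 cylinder at (0, 6) contributes a regular 32-gon of circumradius 11; After the difference (first − rest): starting from the 5×29 cube, the r=11 cylinder at (0, 6) partially overlaps it — only the 82.86 mm² overlap (of its 377.69 mm²) is removed, clipping the outline — 1 connected region. The outline is a single polygon with 6 vertices. Extrusion per mm of travel: 0.4 × 0.12 / (π × 1.425²) = 0.007524. Accumulating E over each segment gives final E = 0.2669.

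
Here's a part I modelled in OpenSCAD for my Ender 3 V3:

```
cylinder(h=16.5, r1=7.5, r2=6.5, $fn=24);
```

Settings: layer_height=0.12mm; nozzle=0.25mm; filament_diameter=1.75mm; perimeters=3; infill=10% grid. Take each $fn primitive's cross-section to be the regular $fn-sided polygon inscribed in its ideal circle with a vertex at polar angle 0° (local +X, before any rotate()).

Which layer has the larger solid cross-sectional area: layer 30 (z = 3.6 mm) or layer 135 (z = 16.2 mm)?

layer 30 (z = 3.6 mm)

Layer 30 (z = 3.6): the cone: at t=0.218 of its height the radius interpolates to r₁+(r₂−r₁)t = 7.282, giving a regular 24-gon of that circumradius (area = (24/2)·7.282²·sin(360°/24) = 164.69 mm²). So its area = 164.69 mm². Layer 135 (z = 16.2): the cone (r1=7.5→r2=6.5) has section circumradius 6.518 here — a regular 24-gon (area = (24/2)·6.518²·sin(360°/24) = 131.96 mm²). So its area = 131.96 mm². Layer 30 is larger (164.69 vs 131.96 mm²).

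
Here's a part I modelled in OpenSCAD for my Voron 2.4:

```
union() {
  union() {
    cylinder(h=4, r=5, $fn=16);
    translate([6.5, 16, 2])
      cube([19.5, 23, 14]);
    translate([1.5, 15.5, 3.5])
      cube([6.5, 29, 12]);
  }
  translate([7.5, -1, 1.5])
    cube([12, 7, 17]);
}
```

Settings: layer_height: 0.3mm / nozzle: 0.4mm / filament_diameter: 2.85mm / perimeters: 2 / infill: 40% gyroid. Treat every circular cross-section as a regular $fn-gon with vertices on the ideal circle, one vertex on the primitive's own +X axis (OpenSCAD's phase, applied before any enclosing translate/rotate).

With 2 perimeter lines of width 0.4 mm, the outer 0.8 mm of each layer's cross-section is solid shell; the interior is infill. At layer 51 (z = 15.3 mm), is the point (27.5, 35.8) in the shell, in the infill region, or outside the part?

At z = 15.3 mm: the cylinder is absent (z outside [0, 4]); the cube at (6.5, 16) is present — its section is the full 19.5×23 rectangle; the 6.5×29 cube at (1.5, 15.5) contributes its full rectangle; Combining (union): the regions partially overlap (shared area 34.50 mm²), so overlapping operands fuse into one piece — 1 connected region; the cube at (7.5, -1) is present — its section is the full 12×7 rectangle; Combining (union): the 2 present regions are separate (no shared area or edge), so areas and boundary lengths simply add and each stays a separate island — 2 connected regions. Overall, the cross-section has 2 separate islands. The nearest boundary edge runs (26.00, 39.00)→(26.00, 16.00); distance from the point to it = 1.50 mm. The point is not inside any of the regions above, so it lies outside the cross-section (1.50 mm from the nearest boundary).

outside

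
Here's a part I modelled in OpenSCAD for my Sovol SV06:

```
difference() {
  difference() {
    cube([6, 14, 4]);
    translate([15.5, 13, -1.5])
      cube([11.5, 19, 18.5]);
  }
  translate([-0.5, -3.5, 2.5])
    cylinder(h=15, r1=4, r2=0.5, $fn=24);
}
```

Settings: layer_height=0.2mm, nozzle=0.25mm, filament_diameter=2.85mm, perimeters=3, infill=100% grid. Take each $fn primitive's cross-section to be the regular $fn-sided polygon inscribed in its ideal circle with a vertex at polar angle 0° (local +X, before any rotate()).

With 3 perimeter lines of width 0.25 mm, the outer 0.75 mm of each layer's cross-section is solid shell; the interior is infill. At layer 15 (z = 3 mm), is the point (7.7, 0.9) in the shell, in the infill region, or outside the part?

outside

At z = 3 mm: the 6×14 cube contributes its full rectangle; the cube at (15.5, 13) is present — its section is the full 11.5×19 rectangle; After the difference (first − rest): starting from the 6×14 cube, the 11.5×19 cube at (15.5, 13) misses the remaining region (no effect) — 1 connected region; the cone at (-0.5, -3.5) contributes a regular 24-gon of circumradius 3.883 (interpolated between r1=4 and r2=0.5 at t=0.033); Subtracting the remaining from the first: starting from the result so far, the cone at (-0.5, -3.5) partially overlaps it — only the 0.22 mm² overlap (of its 46.84 mm²) is removed, clipping the outline — 1 connected region. Overall, the cross-section is a single solid region. The nearest boundary edge runs (6.00, 14.00)→(6.00, 0.00); distance from the point to it = 1.70 mm. The point is not inside any of the regions above, so it lies outside the cross-section (1.70 mm from the nearest boundary).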